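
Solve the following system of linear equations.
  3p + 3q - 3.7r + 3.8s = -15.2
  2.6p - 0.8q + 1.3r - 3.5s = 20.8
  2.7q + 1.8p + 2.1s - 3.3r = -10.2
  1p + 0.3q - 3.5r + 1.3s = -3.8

p = 2, q = -2, r = 0, s = -4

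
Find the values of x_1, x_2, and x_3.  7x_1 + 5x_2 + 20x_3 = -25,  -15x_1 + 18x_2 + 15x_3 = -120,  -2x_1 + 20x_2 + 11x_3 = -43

Row-reduce the augmented matrix:
R1 ← R1 / (7).
R2 ← R2 + 15·R1.
R3 ← R3 + 2·R1.
R2 ← R2 / (201/7).
R1 ← R1 − 5/7·R2.
R3 ← R3 − 150/7·R2.
R3 ← R3 / (-1773/67).
R1 ← R1 − 95/67·R3.
R2 ← R2 − 135/67·R3.
Reading off the reduced rows gives x_1 = 5, x_2 = 0, x_3 = -3.

x_1 = 5, x_2 = 0, x_3 = -3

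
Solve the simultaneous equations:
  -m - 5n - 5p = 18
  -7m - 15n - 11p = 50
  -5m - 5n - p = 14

Row-reduce:
R1 ← R1 / (-1).
R2 ← R2 + 7·R1.
R3 ← R3 + 5·R1.
R2 ← R2 / (20).
R1 ← R1 − 5·R2.
R3 ← R3 − 20·R2.
Rank is 2 with 3 unknowns, leaving p free.

infinitely many solutions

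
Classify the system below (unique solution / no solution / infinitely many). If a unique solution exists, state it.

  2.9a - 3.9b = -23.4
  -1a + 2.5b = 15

a = 0, b = 6

Row-reduce the augmented matrix:
R1 ← R1 / (29/10).
R2 ← R2 + 1·R1.
R2 ← R2 / (67/58).
R1 ← R1 + 39/29·R2.
Reading off the reduced rows gives a = 0, b = 6.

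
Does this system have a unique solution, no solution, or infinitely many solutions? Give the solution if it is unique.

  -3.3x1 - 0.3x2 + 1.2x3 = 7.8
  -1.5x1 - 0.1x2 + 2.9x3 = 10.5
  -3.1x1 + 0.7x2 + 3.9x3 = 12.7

x1 = -1, x2 = -3, x3 = 3

Row-reduce the augmented matrix:
R1 ← R1 / (-33/10).
R2 ← R2 + 3/2·R1.
R3 ← R3 + 31/10·R1.
R2 ← R2 / (2/55).
R1 ← R1 − 1/11·R2.
R3 ← R3 − 54/55·R2.
R3 ← R3 / (-304/5).
R1 ← R1 + 25/4·R3.
R2 ← R2 − 259/4·R3.
Reading off the reduced rows gives x1 = -1, x2 = -3, x3 = 3.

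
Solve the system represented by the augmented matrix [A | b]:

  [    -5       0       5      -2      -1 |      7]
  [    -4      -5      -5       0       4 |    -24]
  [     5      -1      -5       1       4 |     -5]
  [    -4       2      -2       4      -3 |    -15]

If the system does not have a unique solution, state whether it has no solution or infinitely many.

Row-reduce:
R1 ← R1 / (-5).
R2 ← R2 + 4·R1.
R3 ← R3 − 5·R1.
R4 ← R4 + 4·R1.
R2 ← R2 / (-5).
R3 ← R3 + 1·R2.
R4 ← R4 − 2·R2.
R3 ← R3 / (9/5).
R1 ← R1 + 1·R3.
R2 ← R2 − 9/5·R3.
R4 ← R4 + 48/5·R3.
R4 ← R4 / (-4/5).
R1 ← R1 + 1/3·R4.
R2 ← R2 − 1·R4.
R3 ← R3 + 11/15·R4.
Rank is 4 with 5 unknowns, leaving x_5 free.

infinitely many solutions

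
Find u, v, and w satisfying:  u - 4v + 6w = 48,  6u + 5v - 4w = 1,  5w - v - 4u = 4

u = 6, v = -3, w = 5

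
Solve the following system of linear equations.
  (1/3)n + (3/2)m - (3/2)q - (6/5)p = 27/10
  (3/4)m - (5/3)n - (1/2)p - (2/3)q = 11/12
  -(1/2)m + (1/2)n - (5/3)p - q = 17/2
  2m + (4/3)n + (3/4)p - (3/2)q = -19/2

m = -1, n = 0, p = -6, q = 2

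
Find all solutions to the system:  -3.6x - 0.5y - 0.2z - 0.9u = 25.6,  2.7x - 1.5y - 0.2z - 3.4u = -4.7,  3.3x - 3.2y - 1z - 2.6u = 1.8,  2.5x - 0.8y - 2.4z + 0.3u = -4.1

Row-reduce the augmented matrix:
R1 ← R1 / (-18/5).
R2 ← R2 − 27/10·R1.
R3 ← R3 − 33/10·R1.
R4 ← R4 − 5/2·R1.
R2 ← R2 / (-15/8).
R1 ← R1 − 5/36·R2.
R3 ← R3 + 439/120·R2.
R4 ← R4 + 413/360·R2.
R3 ← R3 / (-563/1125).
R1 ← R1 − 4/135·R3.
R2 ← R2 − 14/75·R3.
R4 ← R4 + 7846/3375·R3.
R4 ← R4 / (-31847/1689).
R1 ← R1 − 365/1689·R4.
R2 ← R2 − 2174/563·R4.
R3 ← R3 + 10183/1126·R4.
Reading off the reduced rows gives x = -6, y = -5, z = -3, u = -1.

x = -6, y = -5, z = -3, u = -1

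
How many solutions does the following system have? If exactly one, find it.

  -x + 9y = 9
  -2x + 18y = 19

no solution

Row-reduce:
R1 ← R1 / (-1).
R2 ← R2 + 2·R1.
Row 2 reduces to 0 = 1, a contradiction. The system is inconsistent.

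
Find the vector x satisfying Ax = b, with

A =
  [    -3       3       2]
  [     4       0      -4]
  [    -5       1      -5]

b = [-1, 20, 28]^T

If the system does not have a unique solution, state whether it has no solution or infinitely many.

x_1 = 0, x_2 = 3, x_3 = -5

Row-reduce the augmented matrix:
R1 ← R1 / (-3).
R2 ← R2 − 4·R1.
R3 ← R3 + 5·R1.
R2 ← R2 / (4).
R1 ← R1 + 1·R2.
R3 ← R3 + 4·R2.
R3 ← R3 / (-29/3).
R1 ← R1 + 1·R3.
R2 ← R2 + 1/3·R3.
Reading off the reduced rows gives x_1 = 0, x_2 = 3, x_3 = -5.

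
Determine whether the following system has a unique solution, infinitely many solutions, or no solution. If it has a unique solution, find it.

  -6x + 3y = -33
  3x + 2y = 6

x = 4, y = -3

Row-reduce the augmented matrix:
R1 ← R1 / (-6).
R2 ← R2 − 3·R1.
R2 ← R2 / (7/2).
R1 ← R1 + 1/2·R2.
Reading off the reduced rows gives x = 4, y = -3.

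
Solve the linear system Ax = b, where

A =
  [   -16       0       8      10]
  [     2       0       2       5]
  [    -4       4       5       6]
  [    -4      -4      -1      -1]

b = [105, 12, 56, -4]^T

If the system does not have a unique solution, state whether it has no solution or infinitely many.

Row-reduce:
R1 ← R1 / (-16).
R2 ← R2 − 2·R1.
R3 ← R3 + 4·R1.
R4 ← R4 + 4·R1.
Swap R2 and R3.
R2 ← R2 / (4).
R4 ← R4 + 4·R2.
R3 ← R3 / (3).
R1 ← R1 + 1/2·R3.
R2 ← R2 − 3/4·R3.
Row 4 reduces to 0 = -1/2, a contradiction. The system is inconsistent.

no solution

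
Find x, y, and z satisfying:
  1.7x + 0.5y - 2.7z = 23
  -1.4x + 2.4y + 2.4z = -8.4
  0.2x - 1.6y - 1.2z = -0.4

Row-reduce the augmented matrix:
R1 ← R1 / (17/10).
R2 ← R2 + 7/5·R1.
R3 ← R3 − 1/5·R1.
R2 ← R2 / (239/85).
R1 ← R1 − 5/17·R2.
R3 ← R3 + 141/85·R2.
R3 ← R3 / (-186/239).
R1 ← R1 + 384/239·R3.
R2 ← R2 − 15/239·R3.
Reading off the reduced rows gives x = 6, y = 4, z = -4.

x = 6, y = 4, z = -4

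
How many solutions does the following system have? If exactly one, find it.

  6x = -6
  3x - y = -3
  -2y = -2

no solution

Row-reduce:
R1 ← R1 / (6).
R2 ← R2 − 3·R1.
R2 ← R2 / (-1).
R3 ← R3 + 2·R2.
Row 3 reduces to 0 = -2, a contradiction. The system is inconsistent.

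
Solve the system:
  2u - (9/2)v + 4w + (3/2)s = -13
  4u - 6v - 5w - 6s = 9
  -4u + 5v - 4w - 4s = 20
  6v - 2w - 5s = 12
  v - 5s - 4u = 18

no solution

Row-reduce:
R1 ← R1 / (2).
R2 ← R2 − 4·R1.
R3 ← R3 + 4·R1.
R5 ← R5 + 4·R1.
R2 ← R2 / (3).
R1 ← R1 + 9/4·R2.
R3 ← R3 + 4·R2.
R4 ← R4 − 6·R2.
R5 ← R5 + 8·R2.
R3 ← R3 / (-40/3).
R1 ← R1 + 31/4·R3.
R2 ← R2 + 13/3·R3.
R4 ← R4 − 24·R3.
R5 ← R5 + 80/3·R3.
R4 ← R4 / (-52/5).
R1 ← R1 − 249/160·R4.
R2 ← R2 − 49/40·R4.
R3 ← R3 − 39/40·R4.
Row 5 reduces to 0 = 4, a contradiction. The system is inconsistent.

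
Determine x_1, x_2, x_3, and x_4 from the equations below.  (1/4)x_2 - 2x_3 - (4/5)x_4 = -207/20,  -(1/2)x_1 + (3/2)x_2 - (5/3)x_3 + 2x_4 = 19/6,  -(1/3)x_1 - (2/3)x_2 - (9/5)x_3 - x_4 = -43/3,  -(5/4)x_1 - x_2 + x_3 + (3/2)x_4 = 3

x_1 = 0, x_2 = 5, x_3 = 5, x_4 = 2

Row-reduce the augmented matrix:
Swap R1 and R2.
R1 ← R1 / (-1/2).
R3 ← R3 + 1/3·R1.
R4 ← R4 + 5/4·R1.
R2 ← R2 / (1/4).
R1 ← R1 + 3·R2.
R3 ← R3 + 5/3·R2.
R4 ← R4 + 19/4·R2.
R3 ← R3 / (-631/45).
R1 ← R1 + 62/3·R3.
R2 ← R2 + 8·R3.
R4 ← R4 + 197/6·R3.
R4 ← R4 / (-2361/3155).
R1 ← R1 + 7258/3155·R4.
R2 ← R2 − 3704/3155·R4.
R3 ← R3 − 345/631·R4.
Reading off the reduced rows gives x_1 = 0, x_2 = 5, x_3 = 5, x_4 = 2.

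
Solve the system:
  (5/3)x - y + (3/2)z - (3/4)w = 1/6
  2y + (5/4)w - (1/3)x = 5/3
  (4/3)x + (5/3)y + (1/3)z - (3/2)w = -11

Row-reduce:
R1 ← R1 / (5/3).
R2 ← R2 + 1/3·R1.
R3 ← R3 − 4/3·R1.
R2 ← R2 / (9/5).
R1 ← R1 + 3/5·R2.
R3 ← R3 − 37/15·R2.
R3 ← R3 / (-23/18).
R1 ← R1 − 1·R3.
R2 ← R2 − 1/6·R3.
Rank is 3 with 4 unknowns, leaving w free.

infinitely many solutions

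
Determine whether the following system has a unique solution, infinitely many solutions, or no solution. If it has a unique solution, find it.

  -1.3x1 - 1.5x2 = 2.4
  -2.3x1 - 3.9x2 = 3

Row-reduce the augmented matrix:
R1 ← R1 / (-13/10).
R2 ← R2 + 23/10·R1.
R2 ← R2 / (-81/65).
R1 ← R1 − 15/13·R2.
Reading off the reduced rows gives x1 = -3, x2 = 1.

x1 = -3, x2 = 1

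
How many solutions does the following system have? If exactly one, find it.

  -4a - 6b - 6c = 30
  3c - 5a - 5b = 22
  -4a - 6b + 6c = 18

a = -3, b = -2, c = -1

Row-reduce the augmented matrix:
R1 ← R1 / (-4).
R2 ← R2 + 5·R1.
R3 ← R3 + 4·R1.
R2 ← R2 / (5/2).
R1 ← R1 − 3/2·R2.
R3 ← R3 / (12).
R1 ← R1 + 24/5·R3.
R2 ← R2 − 21/5·R3.
Reading off the reduced rows gives a = -3, b = -2, c = -1.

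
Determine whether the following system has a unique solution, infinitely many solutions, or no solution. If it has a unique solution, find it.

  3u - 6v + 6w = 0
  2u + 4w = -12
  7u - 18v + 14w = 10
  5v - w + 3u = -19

no solution

Row-reduce:
R1 ← R1 / (3).
R2 ← R2 − 2·R1.
R3 ← R3 − 7·R1.
R4 ← R4 − 3·R1.
R2 ← R2 / (4).
R1 ← R1 + 2·R2.
R3 ← R3 + 4·R2.
R4 ← R4 − 11·R2.
Swap R3 and R4.
R3 ← R3 / (-7).
R1 ← R1 − 2·R3.
Row 4 reduces to 0 = -2, a contradiction. The system is inconsistent.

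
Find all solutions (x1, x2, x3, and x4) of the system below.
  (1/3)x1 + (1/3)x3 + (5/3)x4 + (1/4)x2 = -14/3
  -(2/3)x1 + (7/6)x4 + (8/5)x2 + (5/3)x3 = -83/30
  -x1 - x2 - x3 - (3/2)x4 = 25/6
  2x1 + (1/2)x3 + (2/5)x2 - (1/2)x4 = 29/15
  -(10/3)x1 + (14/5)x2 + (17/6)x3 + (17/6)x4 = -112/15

Row-reduce the augmented matrix:
R1 ← R1 / (1/3).
R2 ← R2 + 2/3·R1.
R3 ← R3 + 1·R1.
R4 ← R4 − 2·R1.
R5 ← R5 + 10/3·R1.
R2 ← R2 / (21/10).
R1 ← R1 − 3/4·R2.
R3 ← R3 + 1/4·R2.
R4 ← R4 + 11/10·R2.
R5 ← R5 − 53/10·R2.
R3 ← R3 / (5/18).
R1 ← R1 − 1/6·R3.
R2 ← R2 − 10/9·R3.
R4 ← R4 + 5/18·R3.
R5 ← R5 − 5/18·R3.
R4 ← R4 / (-115/28).
R1 ← R1 − 34/35·R4.
R2 ← R2 + 14·R4.
R3 ← R3 − 1017/70·R4.
R5 ← R5 − 115/28·R4.
R5 reduces to 0 = 0, so the extra equation is consistent.
Reading off the reduced rows gives x1 = 0, x2 = -8/3, x3 = 3, x4 = -3.

x1 = 0, x2 = -8/3, x3 = 3, x4 = -3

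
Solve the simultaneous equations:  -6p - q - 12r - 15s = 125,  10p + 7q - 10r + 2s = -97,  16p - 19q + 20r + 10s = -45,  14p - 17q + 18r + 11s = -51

Row-reduce the augmented matrix:
R1 ← R1 / (-6).
R2 ← R2 − 10·R1.
R3 ← R3 − 16·R1.
R4 ← R4 − 14·R1.
R2 ← R2 / (16/3).
R1 ← R1 − 1/6·R2.
R3 ← R3 + 65/3·R2.
R4 ← R4 + 58/3·R2.
R3 ← R3 / (-1071/8).
R1 ← R1 − 47/16·R3.
R2 ← R2 + 45/8·R3.
R4 ← R4 + 475/4·R3.
R4 ← R4 / (2267/1071).
R1 ← R1 − 1093/2142·R4.
R2 ← R2 − 104/119·R4.
R3 ← R3 − 1975/2142·R4.
Reading off the reduced rows gives p = -5, q = -5, r = 0, s = -6.

p = -5, q = -5, r = 0, s = -6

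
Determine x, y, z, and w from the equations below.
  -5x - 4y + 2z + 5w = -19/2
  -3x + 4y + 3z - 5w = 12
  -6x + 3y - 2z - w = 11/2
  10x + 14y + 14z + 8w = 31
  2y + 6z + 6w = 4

Row-reduce the augmented matrix:
R1 ← R1 / (-5).
R2 ← R2 + 3·R1.
R3 ← R3 + 6·R1.
R4 ← R4 − 10·R1.
R2 ← R2 / (32/5).
R1 ← R1 − 4/5·R2.
R3 ← R3 − 39/5·R2.
R4 ← R4 − 6·R2.
R5 ← R5 − 2·R2.
R3 ← R3 / (-211/32).
R1 ← R1 + 5/8·R3.
R2 ← R2 − 9/32·R3.
R4 ← R4 − 261/16·R3.
R5 ← R5 − 87/16·R3.
R4 ← R4 / (6816/211).
R1 ← R1 + 55/211·R4.
R2 ← R2 + 239/211·R4.
R3 ← R3 + 88/211·R4.
R5 ← R5 − 2272/211·R4.
R5 reduces to 0 = 0, so the extra equation is consistent.
Reading off the reduced rows gives x = 0, y = 2, z = 1/2, w = -1/2.

x = 0, y = 2, z = 1/2, w = -1/2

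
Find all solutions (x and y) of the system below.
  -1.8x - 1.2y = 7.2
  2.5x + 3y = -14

x = -2, y = -3

Row-reduce the augmented matrix:
R1 ← R1 / (-9/5).
R2 ← R2 − 5/2·R1.
R2 ← R2 / (4/3).
R1 ← R1 − 2/3·R2.
Reading off the reduced rows gives x = -2, y = -3.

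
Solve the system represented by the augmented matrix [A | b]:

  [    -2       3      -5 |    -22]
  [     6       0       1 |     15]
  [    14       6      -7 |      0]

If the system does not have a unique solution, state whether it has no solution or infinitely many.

no solution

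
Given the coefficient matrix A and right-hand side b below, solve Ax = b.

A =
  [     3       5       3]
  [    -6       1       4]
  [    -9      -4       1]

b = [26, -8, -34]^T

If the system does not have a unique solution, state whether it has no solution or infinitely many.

infinitely many solutions

Row-reduce:
R1 ← R1 / (3).
R2 ← R2 + 6·R1.
R3 ← R3 + 9·R1.
R2 ← R2 / (11).
R1 ← R1 − 5/3·R2.
R3 ← R3 − 11·R2.
Rank is 2 with 3 unknowns, leaving x_3 free.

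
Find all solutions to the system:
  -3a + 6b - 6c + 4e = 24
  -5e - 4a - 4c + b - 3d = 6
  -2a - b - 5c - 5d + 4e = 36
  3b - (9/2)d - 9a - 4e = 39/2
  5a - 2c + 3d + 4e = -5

Row-reduce:
R1 ← R1 / (-3).
R2 ← R2 + 4·R1.
R3 ← R3 + 2·R1.
R4 ← R4 + 9·R1.
R5 ← R5 − 5·R1.
R2 ← R2 / (-7).
R1 ← R1 + 2·R2.
R3 ← R3 + 5·R2.
R4 ← R4 + 15·R2.
R5 ← R5 − 10·R2.
R3 ← R3 / (-27/7).
R1 ← R1 − 6/7·R3.
R2 ← R2 + 4/7·R3.
R4 ← R4 − 66/7·R3.
R5 ← R5 + 44/7·R3.
R4 ← R4 / (-91/18).
R1 ← R1 − 2/9·R4.
R2 ← R2 − 23/27·R4.
R3 ← R3 − 20/27·R4.
R5 ← R5 − 91/27·R4.
Rank is 4 with 5 unknowns, leaving e free.

infinitely many solutions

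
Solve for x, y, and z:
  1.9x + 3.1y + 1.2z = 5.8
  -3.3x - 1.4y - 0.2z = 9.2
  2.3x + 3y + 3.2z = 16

Row-reduce the augmented matrix:
R1 ← R1 / (19/10).
R2 ← R2 + 33/10·R1.
R3 ← R3 − 23/10·R1.
R2 ← R2 / (757/190).
R1 ← R1 − 31/19·R2.
R3 ← R3 + 143/190·R2.
R3 ← R3 / (7961/3785).
R1 ← R1 + 106/757·R3.
R2 ← R2 − 358/757·R3.
Reading off the reduced rows gives x = -4, y = 2, z = 6.

x = -4, y = 2, z = 6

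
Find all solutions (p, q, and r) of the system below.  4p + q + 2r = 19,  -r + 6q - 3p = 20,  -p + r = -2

Row-reduce the augmented matrix:
R1 ← R1 / (4).
R2 ← R2 + 3·R1.
R3 ← R3 + 1·R1.
R2 ← R2 / (27/4).
R1 ← R1 − 1/4·R2.
R3 ← R3 − 1/4·R2.
R3 ← R3 / (40/27).
R1 ← R1 − 13/27·R3.
R2 ← R2 − 2/27·R3.
Reading off the reduced rows gives p = 3, q = 5, r = 1.

p = 3, q = 5, r = 1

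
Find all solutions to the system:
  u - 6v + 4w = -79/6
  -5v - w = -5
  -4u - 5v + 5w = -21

u = 3/2, v = 4/3, w = -5/3

Row-reduce the augmented matrix:
R3 ← R3 + 4·R1.
R2 ← R2 / (-5).
R1 ← R1 + 6·R2.
R3 ← R3 + 29·R2.
R3 ← R3 / (134/5).
R1 ← R1 − 26/5·R3.
R2 ← R2 − 1/5·R3.
Reading off the reduced rows gives u = 3/2, v = 4/3, w = -5/3.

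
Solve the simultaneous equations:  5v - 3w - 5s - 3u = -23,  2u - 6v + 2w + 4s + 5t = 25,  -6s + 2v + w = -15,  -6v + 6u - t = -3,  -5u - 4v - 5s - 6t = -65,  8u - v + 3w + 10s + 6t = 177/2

Row-reduce:
R1 ← R1 / (-3).
R2 ← R2 − 2·R1.
R4 ← R4 − 6·R1.
R5 ← R5 + 5·R1.
R6 ← R6 − 8·R1.
R2 ← R2 / (-8/3).
R1 ← R1 + 5/3·R2.
R3 ← R3 − 2·R2.
R4 ← R4 − 4·R2.
R5 ← R5 + 37/3·R2.
R6 ← R6 − 37/3·R2.
R1 ← R1 − 1·R3.
R4 ← R4 + 6·R3.
R5 ← R5 − 5·R3.
R6 ← R6 + 5·R3.
R4 ← R4 / (-42).
R1 ← R1 − 27/4·R4.
R2 ← R2 + 1/4·R4.
R3 ← R3 + 11/2·R4.
R5 ← R5 − 111/4·R4.
R6 ← R6 + 111/4·R4.
R5 ← R5 / (-201/7).
R1 ← R1 + 31/14·R5.
R2 ← R2 + 43/21·R5.
R3 ← R3 + 1/21·R5.
R4 ← R4 + 29/42·R5.
R6 ← R6 − 201/7·R5.
Row 6 reduces to 0 = 1/2, a contradiction. The system is inconsistent.

no solution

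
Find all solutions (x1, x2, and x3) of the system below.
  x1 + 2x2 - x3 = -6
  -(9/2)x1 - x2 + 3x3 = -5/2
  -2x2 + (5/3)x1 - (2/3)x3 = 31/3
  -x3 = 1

Row-reduce:
R2 ← R2 + 9/2·R1.
R3 ← R3 − 5/3·R1.
R2 ← R2 / (8).
R1 ← R1 − 2·R2.
R3 ← R3 + 16/3·R2.
Swap R3 and R4.
R3 ← R3 / (-1).
R1 ← R1 + 5/8·R3.
R2 ← R2 + 3/16·R3.
Row 4 reduces to 0 = 2/3, a contradiction. The system is inconsistent.

no solution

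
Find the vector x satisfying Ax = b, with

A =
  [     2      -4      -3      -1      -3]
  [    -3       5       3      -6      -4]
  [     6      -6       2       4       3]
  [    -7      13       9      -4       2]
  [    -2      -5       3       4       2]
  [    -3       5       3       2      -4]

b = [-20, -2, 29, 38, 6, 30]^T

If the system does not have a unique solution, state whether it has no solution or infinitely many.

x_1 = 4, x_2 = 3, x_3 = 5, x_4 = 4, x_5 = -1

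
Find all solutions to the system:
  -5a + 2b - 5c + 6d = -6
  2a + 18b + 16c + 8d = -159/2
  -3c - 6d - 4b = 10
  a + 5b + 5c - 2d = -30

no solution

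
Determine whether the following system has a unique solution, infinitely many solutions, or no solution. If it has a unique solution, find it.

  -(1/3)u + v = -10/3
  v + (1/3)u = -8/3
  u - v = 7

Row-reduce:
R1 ← R1 / (-1/3).
R2 ← R2 − 1/3·R1.
R3 ← R3 − 1·R1.
R2 ← R2 / (2).
R1 ← R1 + 3·R2.
R3 ← R3 − 2·R2.
Row 3 reduces to 0 = 3, a contradiction. The system is inconsistent.

no solution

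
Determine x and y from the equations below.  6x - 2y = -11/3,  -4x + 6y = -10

x = -3/2, y = -8/3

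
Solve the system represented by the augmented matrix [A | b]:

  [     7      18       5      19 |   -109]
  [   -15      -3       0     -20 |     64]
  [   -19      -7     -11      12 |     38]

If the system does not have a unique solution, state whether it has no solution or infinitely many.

infinitely many solutions

Row-reduce:
R1 ← R1 / (7).
R2 ← R2 + 15·R1.
R3 ← R3 + 19·R1.
R2 ← R2 / (249/7).
R1 ← R1 − 18/7·R2.
R3 ← R3 − 293/7·R2.
R3 ← R3 / (-833/83).
R1 ← R1 + 5/83·R3.
R2 ← R2 − 25/83·R3.
Rank is 3 with 4 unknowns, leaving x_4 free.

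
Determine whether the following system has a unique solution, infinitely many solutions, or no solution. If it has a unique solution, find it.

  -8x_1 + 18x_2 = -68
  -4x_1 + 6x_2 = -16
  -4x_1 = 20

Row-reduce the augmented matrix:
R1 ← R1 / (-8).
R2 ← R2 + 4·R1.
R3 ← R3 + 4·R1.
R2 ← R2 / (-3).
R1 ← R1 + 9/4·R2.
R3 ← R3 + 9·R2.
R3 reduces to 0 = 0, so the extra equation is consistent.
Reading off the reduced rows gives x_1 = -5, x_2 = -6.

x_1 = -5, x_2 = -6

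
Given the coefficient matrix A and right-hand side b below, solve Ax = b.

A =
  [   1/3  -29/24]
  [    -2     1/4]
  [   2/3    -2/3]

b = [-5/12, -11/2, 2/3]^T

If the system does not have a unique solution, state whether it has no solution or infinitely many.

Row-reduce:
R1 ← R1 / (1/3).
R2 ← R2 + 2·R1.
R3 ← R3 − 2/3·R1.
R2 ← R2 / (-7).
R1 ← R1 + 29/8·R2.
R3 ← R3 − 7/4·R2.
Row 3 reduces to 0 = -1/2, a contradiction. The system is inconsistent.

no solution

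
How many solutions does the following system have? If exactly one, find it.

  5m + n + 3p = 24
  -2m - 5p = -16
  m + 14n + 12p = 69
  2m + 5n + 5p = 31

m = 3, n = 3, p = 2

Row-reduce the augmented matrix:
R1 ← R1 / (5).
R2 ← R2 + 2·R1.
R3 ← R3 − 1·R1.
R4 ← R4 − 2·R1.
R2 ← R2 / (2/5).
R1 ← R1 − 1/5·R2.
R3 ← R3 − 69/5·R2.
R4 ← R4 − 23/5·R2.
R3 ← R3 / (285/2).
R1 ← R1 − 5/2·R3.
R2 ← R2 + 19/2·R3.
R4 ← R4 − 95/2·R3.
R4 reduces to 0 = 0, so the extra equation is consistent.
Reading off the reduced rows gives m = 3, n = 3, p = 2.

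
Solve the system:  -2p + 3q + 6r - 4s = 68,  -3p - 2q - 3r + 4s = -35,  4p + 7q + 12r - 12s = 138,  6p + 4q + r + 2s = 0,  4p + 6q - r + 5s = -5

p = -3, q = 6, r = 4, s = -5

Row-reduce the augmented matrix:
R1 ← R1 / (-2).
R2 ← R2 + 3·R1.
R3 ← R3 − 4·R1.
R4 ← R4 − 6·R1.
R5 ← R5 − 4·R1.
R2 ← R2 / (-13/2).
R1 ← R1 + 3/2·R2.
R3 ← R3 − 13·R2.
R4 ← R4 − 13·R2.
R5 ← R5 − 12·R2.
Swap R3 and R4.
R3 ← R3 / (-5).
R1 ← R1 + 3/13·R3.
R2 ← R2 − 24/13·R3.
R5 ← R5 + 145/13·R3.
Swap R4 and R5.
R4 ← R4 / (-89/13).
R1 ← R1 + 10/13·R4.
R2 ← R2 − 28/13·R4.
R3 ← R3 + 2·R4.
R5 reduces to 0 = 0, so the extra equation is consistent.
Reading off the reduced rows gives p = -3, q = 6, r = 4, s = -5.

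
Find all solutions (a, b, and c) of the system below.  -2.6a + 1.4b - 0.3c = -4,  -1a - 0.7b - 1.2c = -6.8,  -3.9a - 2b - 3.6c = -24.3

Row-reduce the augmented matrix:
R1 ← R1 / (-13/5).
R2 ← R2 + 1·R1.
R3 ← R3 + 39/10·R1.
R2 ← R2 / (-161/130).
R1 ← R1 + 7/13·R2.
R3 ← R3 + 41/10·R2.
R3 ← R3 / (1419/3220).
R1 ← R1 − 27/46·R3.
R2 ← R2 − 141/161·R3.
Reading off the reduced rows gives a = 5, b = 6, c = -2.

a = 5, b = 6, c = -2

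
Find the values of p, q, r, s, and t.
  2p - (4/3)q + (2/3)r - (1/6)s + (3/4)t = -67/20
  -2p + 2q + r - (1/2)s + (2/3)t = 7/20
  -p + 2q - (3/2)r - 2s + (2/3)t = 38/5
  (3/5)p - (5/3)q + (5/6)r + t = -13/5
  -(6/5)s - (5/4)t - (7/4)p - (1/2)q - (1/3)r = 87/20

p = -1, q = 0, r = -12/5, s = -3/2, t = 0

Row-reduce the augmented matrix:
R1 ← R1 / (2).
R2 ← R2 + 2·R1.
R3 ← R3 + 1·R1.
R4 ← R4 − 3/5·R1.
R5 ← R5 + 7/4·R1.
R2 ← R2 / (2/3).
R1 ← R1 + 2/3·R2.
R3 ← R3 − 4/3·R2.
R4 ← R4 + 19/15·R2.
R5 ← R5 + 5/3·R2.
R3 ← R3 / (-9/2).
R1 ← R1 − 2·R3.
R2 ← R2 − 5/2·R3.
R4 ← R4 − 19/5·R3.
R5 ← R5 − 53/12·R3.
R4 ← R4 / (-37/20).
R1 ← R1 + 13/12·R4.
R2 ← R2 + 17/12·R4.
R3 ← R3 − 1/6·R4.
R5 ← R5 + 2699/720·R4.
R5 ← R5 / (-796765/287712).
R1 ← R1 + 3565/23976·R5.
R2 ← R2 + 4393/11988·R5.
R3 ← R3 − 6883/11988·R5.
R4 ← R4 + 1055/999·R5.
Reading off the reduced rows gives p = -1, q = 0, r = -12/5, s = -3/2, t = 0.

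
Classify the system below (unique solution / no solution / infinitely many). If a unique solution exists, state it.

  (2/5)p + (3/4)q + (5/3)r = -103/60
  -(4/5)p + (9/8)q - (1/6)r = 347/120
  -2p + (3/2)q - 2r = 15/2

infinitely many solutions

Row-reduce:
R1 ← R1 / (2/5).
R2 ← R2 + 4/5·R1.
R3 ← R3 + 2·R1.
R2 ← R2 / (21/8).
R1 ← R1 − 15/8·R2.
R3 ← R3 − 21/4·R2.
Rank is 2 with 3 unknowns, leaving r free.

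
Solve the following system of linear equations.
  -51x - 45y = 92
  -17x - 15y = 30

no solution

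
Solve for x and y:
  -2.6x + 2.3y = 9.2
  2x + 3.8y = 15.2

x = 0, y = 4

Row-reduce the augmented matrix:
R1 ← R1 / (-13/5).
R2 ← R2 − 2·R1.
R2 ← R2 / (362/65).
R1 ← R1 + 23/26·R2.
Reading off the reduced rows gives x = 0, y = 4.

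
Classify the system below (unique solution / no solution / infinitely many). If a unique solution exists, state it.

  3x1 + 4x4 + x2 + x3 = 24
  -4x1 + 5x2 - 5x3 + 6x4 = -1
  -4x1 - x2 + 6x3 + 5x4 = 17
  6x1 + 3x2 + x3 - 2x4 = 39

Row-reduce the augmented matrix:
R1 ← R1 / (3).
R2 ← R2 + 4·R1.
R3 ← R3 + 4·R1.
R4 ← R4 − 6·R1.
R2 ← R2 / (19/3).
R1 ← R1 − 1/3·R2.
R3 ← R3 − 1/3·R2.
R4 ← R4 − 1·R2.
R3 ← R3 / (143/19).
R1 ← R1 − 10/19·R3.
R2 ← R2 + 11/19·R3.
R4 ← R4 + 8/19·R3.
R4 ← R4 / (-1608/143).
R1 ← R1 − 8/143·R4.
R2 ← R2 − 33/13·R4.
R3 ← R3 − 185/143·R4.
Reading off the reduced rows gives x1 = 3, x2 = 6, x3 = 5, x4 = 1.

x1 = 3, x2 = 6, x3 = 5, x4 = 1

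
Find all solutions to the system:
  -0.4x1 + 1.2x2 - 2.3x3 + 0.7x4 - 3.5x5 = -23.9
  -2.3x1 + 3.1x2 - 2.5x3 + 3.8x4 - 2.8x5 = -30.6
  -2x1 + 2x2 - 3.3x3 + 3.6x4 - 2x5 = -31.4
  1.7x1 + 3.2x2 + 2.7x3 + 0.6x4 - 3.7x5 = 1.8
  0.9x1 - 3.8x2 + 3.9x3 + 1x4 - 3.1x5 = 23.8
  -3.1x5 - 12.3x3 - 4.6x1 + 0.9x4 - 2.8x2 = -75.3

x1 = 0, x2 = -2, x3 = 6, x4 = -1, x5 = 2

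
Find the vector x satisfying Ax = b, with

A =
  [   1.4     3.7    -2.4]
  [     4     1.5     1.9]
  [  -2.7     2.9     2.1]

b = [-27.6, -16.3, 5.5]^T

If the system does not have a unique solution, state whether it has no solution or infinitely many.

x_1 = -4, x_2 = -4, x_3 = 3

Row-reduce the augmented matrix:
R1 ← R1 / (7/5).
R2 ← R2 − 4·R1.
R3 ← R3 + 27/10·R1.
R2 ← R2 / (-127/14).
R1 ← R1 − 37/14·R2.
R3 ← R3 − 281/28·R2.
R3 ← R3 / (3637/508).
R1 ← R1 − 1063/1270·R3.
R2 ← R2 + 613/635·R3.
Reading off the reduced rows gives x_1 = -4, x_2 = -4, x_3 = 3.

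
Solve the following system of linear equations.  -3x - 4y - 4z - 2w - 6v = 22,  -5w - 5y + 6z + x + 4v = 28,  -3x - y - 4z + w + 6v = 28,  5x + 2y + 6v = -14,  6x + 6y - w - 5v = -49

x = -4, y = -3, z = -1, w = -3, v = 2

Row-reduce the augmented matrix:
R1 ← R1 / (-3).
R2 ← R2 − 1·R1.
R3 ← R3 + 3·R1.
R4 ← R4 − 5·R1.
R5 ← R5 − 6·R1.
R2 ← R2 / (-19/3).
R1 ← R1 − 4/3·R2.
R3 ← R3 − 3·R2.
R4 ← R4 + 14/3·R2.
R5 ← R5 + 2·R2.
R3 ← R3 / (42/19).
R1 ← R1 − 44/19·R3.
R2 ← R2 + 14/19·R3.
R4 ← R4 + 192/19·R3.
R5 ← R5 + 180/19·R3.
R4 ← R4 / (16/7).
R1 ← R1 + 6/7·R4.
R2 ← R2 − 1·R4.
R3 ← R3 − 1/7·R4.
R5 ← R5 + 13/7·R4.
R5 ← R5 / (163/2).
R1 ← R1 − 9·R5.
R2 ← R2 + 39/2·R5.
R3 ← R3 − 5/2·R5.
R4 ← R4 − 47/2·R5.
Reading off the reduced rows gives x = -4, y = -3, z = -1, w = -3, v = 2.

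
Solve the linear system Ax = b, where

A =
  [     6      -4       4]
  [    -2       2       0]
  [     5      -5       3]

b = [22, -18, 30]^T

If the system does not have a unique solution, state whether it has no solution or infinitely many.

Row-reduce the augmented matrix:
R1 ← R1 / (6).
R2 ← R2 + 2·R1.
R3 ← R3 − 5·R1.
R2 ← R2 / (2/3).
R1 ← R1 + 2/3·R2.
R3 ← R3 + 5/3·R2.
R3 ← R3 / (3).
R1 ← R1 − 2·R3.
R2 ← R2 − 2·R3.
Reading off the reduced rows gives x_1 = 3, x_2 = -6, x_3 = -5.

x_1 = 3, x_2 = -6, x_3 = -5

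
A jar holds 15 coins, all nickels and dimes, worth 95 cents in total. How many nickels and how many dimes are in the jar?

Let n = nickels, d = dimes.
  d + n = 15
  5n + 10d = 95
From equation 1: n = 15 − d.
Substitute into equation 2 and solve: d = 4.
Then n = 11.

nickels: 11, dimes: 4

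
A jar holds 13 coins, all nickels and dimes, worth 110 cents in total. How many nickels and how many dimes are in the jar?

Let n = nickels, d = dimes.
  n + d = 13
  5n + 10d = 110
From equation 1: n = 13 − d.
Substitute into equation 2 and solve: d = 9.
Then n = 4.

nickels: 4, dimes: 9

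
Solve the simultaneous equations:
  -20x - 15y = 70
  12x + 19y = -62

x = -2, y = -2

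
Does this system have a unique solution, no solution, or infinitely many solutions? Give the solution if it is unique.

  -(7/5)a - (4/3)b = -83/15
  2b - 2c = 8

infinitely many solutions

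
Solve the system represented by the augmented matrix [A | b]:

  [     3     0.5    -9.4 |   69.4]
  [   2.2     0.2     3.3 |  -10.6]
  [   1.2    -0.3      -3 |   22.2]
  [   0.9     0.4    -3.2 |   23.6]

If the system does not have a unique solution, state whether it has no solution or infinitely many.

x_1 = 4, x_2 = 2, x_3 = -6

Row-reduce the augmented matrix:
R1 ← R1 / (3).
R2 ← R2 − 11/5·R1.
R3 ← R3 − 6/5·R1.
R4 ← R4 − 9/10·R1.
R2 ← R2 / (-1/6).
R1 ← R1 − 1/6·R2.
R3 ← R3 + 1/2·R2.
R4 ← R4 − 1/4·R2.
R3 ← R3 / (-1491/50).
R1 ← R1 − 353/50·R3.
R2 ← R2 + 1529/25·R3.
R4 ← R4 − 1491/100·R3.
R4 reduces to 0 = 0, so the extra equation is consistent.
Reading off the reduced rows gives x_1 = 4, x_2 = 2, x_3 = -6.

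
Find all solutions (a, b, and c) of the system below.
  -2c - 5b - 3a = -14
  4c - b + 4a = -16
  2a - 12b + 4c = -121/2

no solution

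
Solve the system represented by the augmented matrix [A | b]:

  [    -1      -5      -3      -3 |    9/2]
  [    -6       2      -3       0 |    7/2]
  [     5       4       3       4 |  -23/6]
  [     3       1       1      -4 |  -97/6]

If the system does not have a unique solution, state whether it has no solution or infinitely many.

Row-reduce the augmented matrix:
R1 ← R1 / (-1).
R2 ← R2 + 6·R1.
R3 ← R3 − 5·R1.
R4 ← R4 − 3·R1.
R2 ← R2 / (32).
R1 ← R1 − 5·R2.
R3 ← R3 + 21·R2.
R4 ← R4 + 14·R2.
R3 ← R3 / (-69/32).
R1 ← R1 − 21/32·R3.
R2 ← R2 − 15/32·R3.
R4 ← R4 + 23/16·R3.
R4 ← R4 / (-17/3).
R1 ← R1 − 10/23·R4.
R2 ← R2 − 17/23·R4.
R3 ← R3 + 26/69·R4.
Reading off the reduced rows gives x_1 = -1, x_2 = -2, x_3 = -1/2, x_4 = 8/3.

x_1 = -1, x_2 = -2, x_3 = -1/2, x_4 = 8/3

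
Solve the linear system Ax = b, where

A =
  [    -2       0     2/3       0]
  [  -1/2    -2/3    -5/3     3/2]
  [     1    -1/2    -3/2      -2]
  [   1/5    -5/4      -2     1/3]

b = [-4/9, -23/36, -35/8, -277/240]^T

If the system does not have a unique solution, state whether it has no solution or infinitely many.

Row-reduce the augmented matrix:
R1 ← R1 / (-2).
R2 ← R2 + 1/2·R1.
R3 ← R3 − 1·R1.
R4 ← R4 − 1/5·R1.
R2 ← R2 / (-2/3).
R3 ← R3 + 1/2·R2.
R4 ← R4 + 5/4·R2.
R3 ← R3 / (5/24).
R1 ← R1 + 1/3·R3.
R2 ← R2 − 11/4·R3.
R4 ← R4 − 361/240·R3.
R4 ← R4 / (241/12).
R1 ← R1 + 5·R4.
R2 ← R2 − 39·R4.
R3 ← R3 + 15·R4.
Reading off the reduced rows gives x_1 = 1, x_2 = -9/4, x_3 = 7/3, x_4 = 3/2.

x_1 = 1, x_2 = -9/4, x_3 = 7/3, x_4 = 3/2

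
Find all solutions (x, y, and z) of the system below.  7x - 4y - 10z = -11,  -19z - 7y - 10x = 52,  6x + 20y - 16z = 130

x = -3, y = 5, z = -3

Row-reduce the augmented matrix:
R1 ← R1 / (7).
R2 ← R2 + 10·R1.
R3 ← R3 − 6·R1.
R2 ← R2 / (-89/7).
R1 ← R1 + 4/7·R2.
R3 ← R3 − 164/7·R2.
R3 ← R3 / (-6120/89).
R1 ← R1 − 6/89·R3.
R2 ← R2 − 233/89·R3.
Reading off the reduced rows gives x = -3, y = 5, z = -3.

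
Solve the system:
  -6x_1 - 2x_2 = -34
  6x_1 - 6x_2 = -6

Row-reduce the augmented matrix:
R1 ← R1 / (-6).
R2 ← R2 − 6·R1.
R2 ← R2 / (-8).
R1 ← R1 − 1/3·R2.
Reading off the reduced rows gives x_1 = 4, x_2 = 5.

x_1 = 4, x_2 = 5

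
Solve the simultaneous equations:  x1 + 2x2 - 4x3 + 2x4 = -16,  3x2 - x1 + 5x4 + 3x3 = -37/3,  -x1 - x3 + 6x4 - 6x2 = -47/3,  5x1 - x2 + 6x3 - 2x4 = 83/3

Row-reduce the augmented matrix:
R2 ← R2 + 1·R1.
R3 ← R3 + 1·R1.
R4 ← R4 − 5·R1.
R2 ← R2 / (5).
R1 ← R1 − 2·R2.
R3 ← R3 + 4·R2.
R4 ← R4 + 11·R2.
R3 ← R3 / (-29/5).
R1 ← R1 + 18/5·R3.
R2 ← R2 + 1/5·R3.
R4 ← R4 − 119/5·R3.
R4 ← R4 / (1717/29).
R1 ← R1 + 268/29·R4.
R2 ← R2 − 27/29·R4.
R3 ← R3 + 68/29·R4.
Reading off the reduced rows gives x1 = 4/3, x2 = -1, x3 = 7/3, x4 = -3.

x1 = 4/3, x2 = -1, x3 = 7/3, x4 = -3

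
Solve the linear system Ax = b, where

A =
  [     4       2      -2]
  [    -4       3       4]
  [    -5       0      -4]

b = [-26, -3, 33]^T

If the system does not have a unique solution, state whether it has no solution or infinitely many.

x_1 = -5, x_2 = -5, x_3 = -2

Row-reduce the augmented matrix:
R1 ← R1 / (4).
R2 ← R2 + 4·R1.
R3 ← R3 + 5·R1.
R2 ← R2 / (5).
R1 ← R1 − 1/2·R2.
R3 ← R3 − 5/2·R2.
R3 ← R3 / (-15/2).
R1 ← R1 + 7/10·R3.
R2 ← R2 − 2/5·R3.
Reading off the reduced rows gives x_1 = -5, x_2 = -5, x_3 = -2.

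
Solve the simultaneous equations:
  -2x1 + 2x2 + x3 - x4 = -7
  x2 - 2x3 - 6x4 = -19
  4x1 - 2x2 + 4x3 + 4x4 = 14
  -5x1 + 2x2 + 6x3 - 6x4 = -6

x1 = -2, x2 = -5, x3 = 1, x4 = 2

Row-reduce the augmented matrix:
R1 ← R1 / (-2).
R3 ← R3 − 4·R1.
R4 ← R4 + 5·R1.
R1 ← R1 + 1·R2.
R3 ← R3 − 2·R2.
R4 ← R4 + 3·R2.
R3 ← R3 / (10).
R1 ← R1 + 5/2·R3.
R2 ← R2 + 2·R3.
R4 ← R4 + 5/2·R3.
R4 ← R4 / (-18).
R1 ← R1 + 2·R4.
R2 ← R2 + 16/5·R4.
R3 ← R3 − 7/5·R4.
Reading off the reduced rows gives x1 = -2, x2 = -5, x3 = 1, x4 = 2.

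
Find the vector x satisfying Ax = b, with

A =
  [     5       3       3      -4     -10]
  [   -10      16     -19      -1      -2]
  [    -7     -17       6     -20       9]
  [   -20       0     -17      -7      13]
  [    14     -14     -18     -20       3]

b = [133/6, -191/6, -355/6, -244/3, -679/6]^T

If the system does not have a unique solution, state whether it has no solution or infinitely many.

Row-reduce the augmented matrix:
R1 ← R1 / (5).
R2 ← R2 + 10·R1.
R3 ← R3 + 7·R1.
R4 ← R4 + 20·R1.
R5 ← R5 − 14·R1.
R2 ← R2 / (22).
R1 ← R1 − 3/5·R2.
R3 ← R3 + 64/5·R2.
R4 ← R4 − 12·R2.
R5 ← R5 + 112/5·R2.
R3 ← R3 / (29/11).
R1 ← R1 − 21/22·R3.
R2 ← R2 + 13/22·R3.
R4 ← R4 − 23/11·R3.
R5 ← R5 + 436/11·R3.
R4 ← R4 / (923/145).
R1 ← R1 − 3077/290·R4.
R2 ← R2 + 2123/290·R4.
R3 ← R3 + 1696/145·R4.
R5 ← R5 + 69828/145·R4.
R5 ← R5 / (-300711/923).
R1 ← R1 − 12029/1846·R5.
R2 ← R2 + 11085/1846·R5.
R3 ← R3 + 7729/923·R5.
R4 ← R4 + 128/923·R5.
Reading off the reduced rows gives x_1 = -1/2, x_2 = 1/2, x_3 = 5/2, x_4 = 7/3, x_5 = -5/2.

x_1 = -1/2, x_2 = 1/2, x_3 = 5/2, x_4 = 7/3, x_5 = -5/2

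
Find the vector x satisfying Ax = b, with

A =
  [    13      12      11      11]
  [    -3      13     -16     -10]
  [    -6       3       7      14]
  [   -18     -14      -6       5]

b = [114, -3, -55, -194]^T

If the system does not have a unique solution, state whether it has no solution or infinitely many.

Row-reduce the augmented matrix:
R1 ← R1 / (13).
R2 ← R2 + 3·R1.
R3 ← R3 + 6·R1.
R4 ← R4 + 18·R1.
R2 ← R2 / (205/13).
R1 ← R1 − 12/13·R2.
R3 ← R3 − 111/13·R2.
R4 ← R4 − 34/13·R2.
R3 ← R3 / (794/41).
R1 ← R1 − 67/41·R3.
R2 ← R2 + 35/41·R3.
R4 ← R4 − 470/41·R3.
R4 ← R4 / (15452/1985).
R1 ← R1 + 2651/3970·R4.
R2 ← R2 − 2167/3970·R4.
R3 ← R3 − 4739/3970·R4.
Reading off the reduced rows gives x_1 = 6, x_2 = 3, x_3 = 4, x_4 = -4.

x_1 = 6, x_2 = 3, x_3 = 4, x_4 = -4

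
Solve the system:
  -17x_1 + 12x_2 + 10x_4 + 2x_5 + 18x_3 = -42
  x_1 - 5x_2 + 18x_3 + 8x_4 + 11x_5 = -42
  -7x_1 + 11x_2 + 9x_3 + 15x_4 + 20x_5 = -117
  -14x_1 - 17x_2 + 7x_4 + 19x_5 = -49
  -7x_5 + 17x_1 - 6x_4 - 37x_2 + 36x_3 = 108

Row-reduce:
R1 ← R1 / (-17).
R2 ← R2 − 1·R1.
R3 ← R3 + 7·R1.
R4 ← R4 + 14·R1.
R5 ← R5 − 17·R1.
R2 ← R2 / (-73/17).
R1 ← R1 + 12/17·R2.
R3 ← R3 − 103/17·R2.
R4 ← R4 + 457/17·R2.
R5 ← R5 + 25·R2.
R3 ← R3 / (2079/73).
R1 ← R1 + 306/73·R3.
R2 ← R2 + 324/73·R3.
R4 ← R4 + 9792/73·R3.
R5 ← R5 + 4158/73·R3.
R4 ← R4 / (12319/231).
R1 ← R1 − 320/231·R4.
R2 ← R2 − 122/77·R4.
R3 ← R3 − 1679/2079·R4.
Rank is 4 with 5 unknowns, leaving x_5 free.

infinitely many solutions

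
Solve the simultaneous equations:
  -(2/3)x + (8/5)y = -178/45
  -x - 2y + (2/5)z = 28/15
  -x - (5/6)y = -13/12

Row-reduce the augmented matrix:
R1 ← R1 / (-2/3).
R2 ← R2 + 1·R1.
R3 ← R3 + 1·R1.
R2 ← R2 / (-22/5).
R1 ← R1 + 12/5·R2.
R3 ← R3 + 97/30·R2.
R3 ← R3 / (-97/330).
R1 ← R1 + 12/55·R3.
R2 ← R2 + 1/11·R3.
Reading off the reduced rows gives x = 7/3, y = -3/2, z = 3.

x = 7/3, y = -3/2, z = 3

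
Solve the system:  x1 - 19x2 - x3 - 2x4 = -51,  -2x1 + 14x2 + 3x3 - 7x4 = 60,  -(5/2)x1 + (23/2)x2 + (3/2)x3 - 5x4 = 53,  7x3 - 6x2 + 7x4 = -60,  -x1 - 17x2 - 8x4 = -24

no solution

Row-reduce:
R2 ← R2 + 2·R1.
R3 ← R3 + 5/2·R1.
R5 ← R5 + 1·R1.
R2 ← R2 / (-24).
R1 ← R1 + 19·R2.
R3 ← R3 + 36·R2.
R4 ← R4 + 6·R2.
R5 ← R5 + 36·R2.
R3 ← R3 / (-5/2).
R1 ← R1 + 43/24·R3.
R2 ← R2 + 1/24·R3.
R4 ← R4 − 27/4·R3.
R5 ← R5 + 5/2·R3.
R4 ← R4 / (273/10).
R1 ← R1 − 41/20·R4.
R2 ← R2 − 7/20·R4.
R3 ← R3 + 13/5·R4.
Row 5 reduces to 0 = -1/2, a contradiction. The system is inconsistent.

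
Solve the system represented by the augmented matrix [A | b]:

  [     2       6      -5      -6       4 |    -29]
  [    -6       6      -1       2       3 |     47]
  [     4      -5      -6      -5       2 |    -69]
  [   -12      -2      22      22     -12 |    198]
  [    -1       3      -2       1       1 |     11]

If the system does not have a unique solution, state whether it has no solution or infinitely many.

Row-reduce:
R1 ← R1 / (2).
R2 ← R2 + 6·R1.
R3 ← R3 − 4·R1.
R4 ← R4 + 12·R1.
R5 ← R5 + 1·R1.
R2 ← R2 / (24).
R1 ← R1 − 3·R2.
R3 ← R3 + 17·R2.
R4 ← R4 − 34·R2.
R5 ← R5 − 6·R2.
R3 ← R3 / (-22/3).
R1 ← R1 + 1/2·R3.
R2 ← R2 + 2/3·R3.
R4 ← R4 − 44/3·R3.
R5 ← R5 + 1/2·R3.
Swap R4 and R5.
R4 ← R4 / (101/44).
R1 ← R1 + 31/44·R4.
R2 ← R2 + 3/11·R4.
R3 ← R3 − 13/22·R4.
Row 5 reduces to 0 = 2, a contradiction. The system is inconsistent.

no solution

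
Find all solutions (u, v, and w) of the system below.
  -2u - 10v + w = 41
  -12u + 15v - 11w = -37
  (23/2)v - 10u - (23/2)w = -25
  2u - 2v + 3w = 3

Row-reduce:
R1 ← R1 / (-2).
R2 ← R2 + 12·R1.
R3 ← R3 + 10·R1.
R4 ← R4 − 2·R1.
R2 ← R2 / (75).
R1 ← R1 − 5·R2.
R3 ← R3 − 123/2·R2.
R4 ← R4 + 12·R2.
R3 ← R3 / (-64/25).
R1 ← R1 − 19/30·R3.
R2 ← R2 + 17/75·R3.
R4 ← R4 − 32/25·R3.
Row 4 reduces to 0 = -1/4, a contradiction. The system is inconsistent.

no solution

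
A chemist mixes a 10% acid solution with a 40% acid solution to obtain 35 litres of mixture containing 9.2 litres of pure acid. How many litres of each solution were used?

litres of solution A: 16, litres of solution B: 19

Let a = litres of solution A, b = litres of solution B.
  a + b = 35
  (1/10)a + (2/5)b = 46/5
Row-reduce the augmented matrix:
R2 ← R2 − 1/10·R1.
R2 ← R2 / (3/10).
R1 ← R1 − 1·R2.
Reading off the reduced rows gives a = 16, b = 19.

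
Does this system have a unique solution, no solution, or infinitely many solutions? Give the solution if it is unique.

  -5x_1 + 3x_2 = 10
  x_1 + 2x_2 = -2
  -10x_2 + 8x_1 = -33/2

no solution

Row-reduce:
R1 ← R1 / (-5).
R2 ← R2 − 1·R1.
R3 ← R3 − 8·R1.
R2 ← R2 / (13/5).
R1 ← R1 + 3/5·R2.
R3 ← R3 + 26/5·R2.
Row 3 reduces to 0 = -1/2, a contradiction. The system is inconsistent.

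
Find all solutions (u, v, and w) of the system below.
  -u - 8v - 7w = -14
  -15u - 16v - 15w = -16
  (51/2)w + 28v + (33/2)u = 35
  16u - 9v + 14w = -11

Row-reduce:
R1 ← R1 / (-1).
R2 ← R2 + 15·R1.
R3 ← R3 − 33/2·R1.
R4 ← R4 − 16·R1.
R2 ← R2 / (104).
R1 ← R1 − 8·R2.
R3 ← R3 + 104·R2.
R4 ← R4 + 137·R2.
Swap R3 and R4.
R3 ← R3 / (1069/52).
R1 ← R1 − 1/13·R3.
R2 ← R2 − 45/52·R3.
Row 4 reduces to 0 = -2, a contradiction. The system is inconsistent.

no solution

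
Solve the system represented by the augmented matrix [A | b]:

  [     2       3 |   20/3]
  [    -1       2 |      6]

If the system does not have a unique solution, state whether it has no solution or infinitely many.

From equation 2: x_1 = -6 + 2·x_2.
Substitute into equation 1 and solve: x_2 = 8/3.
Then x_1 = -2/3.

x_1 = -2/3, x_2 = 8/3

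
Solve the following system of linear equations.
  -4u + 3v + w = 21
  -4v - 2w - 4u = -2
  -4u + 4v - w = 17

u = -3, v = 2, w = 3

Row-reduce the augmented matrix:
R1 ← R1 / (-4).
R2 ← R2 + 4·R1.
R3 ← R3 + 4·R1.
R2 ← R2 / (-7).
R1 ← R1 + 3/4·R2.
R3 ← R3 − 1·R2.
R3 ← R3 / (-17/7).
R1 ← R1 − 1/14·R3.
R2 ← R2 − 3/7·R3.
Reading off the reduced rows gives u = -3, v = 2, w = 3.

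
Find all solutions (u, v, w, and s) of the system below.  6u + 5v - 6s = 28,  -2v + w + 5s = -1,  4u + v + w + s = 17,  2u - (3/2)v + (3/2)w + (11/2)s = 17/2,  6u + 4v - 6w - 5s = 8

no solution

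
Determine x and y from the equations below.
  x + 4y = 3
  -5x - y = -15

Row-reduce the augmented matrix:
R2 ← R2 + 5·R1.
R2 ← R2 / (19).
R1 ← R1 − 4·R2.
Reading off the reduced rows gives x = 3, y = 0.

x = 3, y = 0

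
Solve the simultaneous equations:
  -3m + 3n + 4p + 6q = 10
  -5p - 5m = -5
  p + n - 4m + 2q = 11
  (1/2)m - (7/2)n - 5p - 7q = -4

Row-reduce:
R1 ← R1 / (-3).
R2 ← R2 + 5·R1.
R3 ← R3 + 4·R1.
R4 ← R4 − 1/2·R1.
R2 ← R2 / (-5).
R1 ← R1 + 1·R2.
R3 ← R3 + 3·R2.
R4 ← R4 + 3·R2.
R3 ← R3 / (8/3).
R1 ← R1 − 1·R3.
R2 ← R2 − 7/3·R3.
R4 ← R4 − 8/3·R3.
Rank is 3 with 4 unknowns, leaving q free.

infinitely many solutions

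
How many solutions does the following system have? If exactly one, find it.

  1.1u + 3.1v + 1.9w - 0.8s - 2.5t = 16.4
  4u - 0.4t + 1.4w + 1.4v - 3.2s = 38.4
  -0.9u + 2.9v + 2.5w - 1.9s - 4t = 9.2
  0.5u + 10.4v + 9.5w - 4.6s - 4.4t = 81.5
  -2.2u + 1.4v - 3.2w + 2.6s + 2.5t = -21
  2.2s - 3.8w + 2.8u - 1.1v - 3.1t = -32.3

u = 4, v = 3, w = 5, s = -4, t = 4

Row-reduce the augmented matrix:
R1 ← R1 / (11/10).
R2 ← R2 − 4·R1.
R3 ← R3 + 9/10·R1.
R4 ← R4 − 1/2·R1.
R5 ← R5 + 11/5·R1.
R6 ← R6 − 14/5·R1.
R2 ← R2 / (-543/55).
R1 ← R1 − 31/11·R2.
R3 ← R3 − 299/55·R2.
R4 ← R4 − 989/110·R2.
R5 ← R5 − 38/5·R2.
R6 ← R6 + 989/110·R2.
R3 ← R3 / (924/905).
R1 ← R1 − 28/181·R3.
R2 ← R2 − 101/181·R3.
R4 ← R4 − 6551/1810·R3.
R5 ← R5 + 659/181·R3.
R6 ← R6 + 6551/1810·R3.
R4 ← R4 / (56795/11088).
R1 ← R1 + 79/198·R4.
R2 ← R2 − 8389/5544·R4.
R3 ← R3 + 14741/5544·R4.
R5 ← R5 + 246839/27720·R4.
R6 ← R6 + 56795/11088·R4.
R5 ← R5 / (44150237/2839750).
R1 ← R1 − 314973/283975·R5.
R2 ← R2 + 819281/283975·R5.
R3 ← R3 − 993539/283975·R5.
R4 ← R4 − 505451/283975·R5.
R6 reduces to 0 = 0, so the extra equation is consistent.
Reading off the reduced rows gives u = 4, v = 3, w = 5, s = -4, t = 4.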